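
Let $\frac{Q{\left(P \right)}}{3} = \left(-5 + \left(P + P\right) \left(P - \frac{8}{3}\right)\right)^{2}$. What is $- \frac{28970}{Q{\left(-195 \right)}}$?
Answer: $- \frac{5794}{3565258335} \approx -1.6251 \cdot 10^{-6}$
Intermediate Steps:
$Q{\left(P \right)} = 3 \left(-5 + 2 P \left(- \frac{8}{3} + P\right)\right)^{2}$ ($Q{\left(P \right)} = 3 \left(-5 + \left(P + P\right) \left(P - \frac{8}{3}\right)\right)^{2} = 3 \left(-5 + 2 P \left(P - \frac{8}{3}\right)\right)^{2} = 3 \left(-5 + 2 P \left(- \frac{8}{3} + P\right)\right)^{2}$)
$- \frac{28970}{Q{\left(-195 \right)}} = - \frac{28970}{\frac{1}{3} \left(15 - 6 \left(-195\right)^{2} + 16 \left(-195\right)\right)^{2}} = - \frac{28970}{\frac{1}{3} \left(15 - 228150 - 3120\right)^{2}} = - \frac{28970}{\frac{1}{3} \left(-231255\right)^{2}} = - \frac{28970}{\frac{1}{3} \cdot 53478875025} = - \frac{28970}{17826291675} = \left(-28970\right) \frac{1}{17826291675} = - \frac{5794}{3565258335}$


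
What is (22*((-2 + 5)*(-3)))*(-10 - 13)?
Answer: 4554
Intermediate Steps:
(22*((-2 + 5)*(-3)))*(-10 - 13) = (22*(3*(-3)))*(-23) = (22*(-9))*(-23) = -198*(-23) = 4554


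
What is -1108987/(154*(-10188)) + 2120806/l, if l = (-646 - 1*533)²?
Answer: 49181618321/22029369768 ≈ 2.2325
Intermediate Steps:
l = 1390041 (l = (-646 - 533)² = (-1179)² = 1390041)
-1108987/(154*(-10188)) + 2120806/l = -1108987/(154*(-10188)) + 2120806/1390041 = -1108987/(-1568952) + 2120806*(1/1390041) = -1108987*(-1/1568952) + 2120806/1390041 = 100817/142632 + 2120806/1390041 = 49181618321/22029369768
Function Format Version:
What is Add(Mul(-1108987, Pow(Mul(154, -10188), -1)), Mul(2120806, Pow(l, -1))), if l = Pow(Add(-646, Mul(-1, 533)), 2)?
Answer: Rational(49181618321, 22029369768) ≈ 2.2325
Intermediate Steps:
l = 1390041 (l = Pow(Add(-646, -533), 2) = Pow(-1179, 2) = 1390041)
Add(Mul(-1108987, Pow(Mul(154, -10188), -1)), Mul(2120806, Pow(l, -1))) = Add(Mul(-1108987, Pow(Mul(154, -10188), -1)), Mul(2120806, Pow(1390041, -1))) = Add(Mul(-1108987, Pow(-1568952, -1)), Mul(2120806, Rational(1, 1390041))) = Add(Mul(-1108987, Rational(-1, 1568952)), Rational(2120806, 1390041)) = Add(Rational(100817, 142632), Rational(2120806, 1390041)) = Rational(49181618321, 22029369768)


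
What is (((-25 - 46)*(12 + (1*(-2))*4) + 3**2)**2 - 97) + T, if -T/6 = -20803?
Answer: 200346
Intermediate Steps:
T = 124818 (T = -6*(-20803) = 124818)
(((-25 - 46)*(12 + (1*(-2))*4) + 3**2)**2 - 97) + T = (((-25 - 46)*(12 + (1*(-2))*4) + 3**2)**2 - 97) + 124818 = ((-71*(12 - 2*4) + 9)**2 - 97) + 124818 = ((-71*(12 - 8) + 9)**2 - 97) + 124818 = ((-71*4 + 9)**2 - 97) + 124818 = ((-284 + 9)**2 - 97) + 124818 = ((-275)**2 - 97) + 124818 = (75625 - 97) + 124818 = 75528 + 124818 = 200346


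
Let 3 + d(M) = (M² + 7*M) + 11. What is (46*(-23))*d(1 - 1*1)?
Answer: -8464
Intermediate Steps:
d(M) = 8 + M² + 7*M (d(M) = -3 + ((M² + 7*M) + 11) = -3 + (11 + M² + 7*M) = 8 + M² + 7*M)
(46*(-23))*d(1 - 1*1) = (46*(-23))*(8 + (1 - 1*1)² + 7*(1 - 1*1)) = -1058*(8 + (1 - 1)² + 7*(1 - 1)) = -1058*(8 + 0² + 7*0) = -1058*(8 + 0 + 0) = -1058*8 = -8464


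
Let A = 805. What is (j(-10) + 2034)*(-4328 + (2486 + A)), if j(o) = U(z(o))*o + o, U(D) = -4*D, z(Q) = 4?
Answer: -2264808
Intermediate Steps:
j(o) = -15*o (j(o) = (-4*4)*o + o = -16*o + o = -15*o)
(j(-10) + 2034)*(-4328 + (2486 + A)) = (-15*(-10) + 2034)*(-4328 + (2486 + 805)) = (150 + 2034)*(-4328 + 3291) = 2184*(-1037) = -2264808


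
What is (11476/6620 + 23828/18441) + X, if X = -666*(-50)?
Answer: 1016403514069/30519855 ≈ 33303.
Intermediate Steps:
X = 33300
(11476/6620 + 23828/18441) + X = (11476/6620 + 23828/18441) + 33300 = (11476*(1/6620) + 23828*(1/18441)) + 33300 = (2869/1655 + 23828/18441) + 33300 = 92342569/30519855 + 33300 = 1016403514069/30519855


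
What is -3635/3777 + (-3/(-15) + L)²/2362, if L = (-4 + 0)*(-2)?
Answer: -208297613/223031850 ≈ -0.93394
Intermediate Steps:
L = 8 (L = -4*(-2) = 8)
-3635/3777 + (-3/(-15) + L)²/2362 = -3635/3777 + (-3/(-15) + 8)²/2362 = -3635*1/3777 + (-3*(-1/15) + 8)²*(1/2362) = -3635/3777 + (⅕ + 8)²*(1/2362) = -3635/3777 + (41/5)²*(1/2362) = -3635/3777 + (1681/25)*(1/2362) = -3635/3777 + 1681/59050 = -208297613/223031850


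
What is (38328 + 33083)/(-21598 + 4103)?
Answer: -71411/17495 ≈ -4.0818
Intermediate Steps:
(38328 + 33083)/(-21598 + 4103) = 71411/(-17495) = 71411*(-1/17495) = -71411/17495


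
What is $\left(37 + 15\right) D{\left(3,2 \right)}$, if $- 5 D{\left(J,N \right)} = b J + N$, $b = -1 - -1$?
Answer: $- \frac{104}{5} \approx -20.8$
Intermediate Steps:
$b = 0$ ($b = -1 + 1 = 0$)
$D{\left(J,N \right)} = - \frac{N}{5}$ ($D{\left(J,N \right)} = - \frac{0 J + N}{5} = - \frac{0 + N}{5} = - \frac{N}{5}$)
$\left(37 + 15\right) D{\left(3,2 \right)} = \left(37 + 15\right) \left(\left(- \frac{1}{5}\right) 2\right) = 52 \left(- \frac{2}{5}\right) = - \frac{104}{5}$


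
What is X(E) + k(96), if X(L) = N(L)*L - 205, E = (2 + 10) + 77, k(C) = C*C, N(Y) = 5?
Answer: 9456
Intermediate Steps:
k(C) = C²
E = 89 (E = 12 + 77 = 89)
X(L) = -205 + 5*L (X(L) = 5*L - 205 = -205 + 5*L)
X(E) + k(96) = (-205 + 5*89) + 96² = (-205 + 445) + 9216 = 240 + 9216 = 9456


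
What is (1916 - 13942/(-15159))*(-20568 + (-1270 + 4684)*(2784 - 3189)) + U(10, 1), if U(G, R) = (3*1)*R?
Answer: -13592037351997/5053 ≈ -2.6899e+9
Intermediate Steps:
U(G, R) = 3*R
(1916 - 13942/(-15159))*(-20568 + (-1270 + 4684)*(2784 - 3189)) + U(10, 1) = (1916 - 13942/(-15159))*(-20568 + (-1270 + 4684)*(2784 - 3189)) + 3*1 = (1916 - 13942*(-1/15159))*(-20568 + 3414*(-405)) + 3 = (1916 + 13942/15159)*(-20568 - 1382670) + 3 = (29058586/15159)*(-1403238) + 3 = -13592037367156/5053 + 3 = -13592037351997/5053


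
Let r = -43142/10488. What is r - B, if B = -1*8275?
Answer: 43372529/5244 ≈ 8270.9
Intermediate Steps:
B = -8275
r = -21571/5244 (r = -43142*1/10488 = -21571/5244 ≈ -4.1135)
r - B = -21571/5244 - 1*(-8275) = -21571/5244 + 8275 = 43372529/5244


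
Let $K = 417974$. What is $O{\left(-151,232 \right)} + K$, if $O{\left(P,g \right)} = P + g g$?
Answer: $471647$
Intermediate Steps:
$O{\left(P,g \right)} = P + g^{2}$
$O{\left(-151,232 \right)} + K = \left(-151 + 232^{2}\right) + 417974 = \left(-151 + 53824\right) + 417974 = 53673 + 417974 = 471647$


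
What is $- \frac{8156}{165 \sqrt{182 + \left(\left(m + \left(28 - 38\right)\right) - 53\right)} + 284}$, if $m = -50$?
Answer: $\frac{2316304}{1797869} - \frac{1345740 \sqrt{69}}{1797869} \approx -4.9293$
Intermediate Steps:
$- \frac{8156}{165 \sqrt{182 + \left(\left(m + \left(28 - 38\right)\right) - 53\right)} + 284} = - \frac{8156}{165 \sqrt{182 + \left(\left(-50 + \left(28 - 38\right)\right) - 53\right)} + 284} = - \frac{8156}{165 \sqrt{182 - 113} + 284} = - \frac{8156}{165 \sqrt{69} + 284} = - \frac{8156}{284 + 165 \sqrt{69}}$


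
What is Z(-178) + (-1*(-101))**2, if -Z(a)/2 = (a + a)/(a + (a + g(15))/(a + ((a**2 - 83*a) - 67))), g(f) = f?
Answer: 83881307821/8226077 ≈ 10197.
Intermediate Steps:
Z(a) = -4*a/(a + (15 + a)/(-67 + a**2 - 82*a)) (Z(a) = -2*(a + a)/(a + (a + 15)/(a + ((a**2 - 83*a) - 67))) = -2*2*a/(a + (15 + a)/(a + (-67 + a**2 - 83*a))) = -2*2*a/(a + (15 + a)/(-67 + a**2 - 82*a)) = -4*a/(a + (15 + a)/(-67 + a**2 - 82*a)))
Z(-178) + (-1*(-101))**2 = 4*(-178)*(67 - 1*(-178)**2 + 82*(-178))/(15 + (-178)**3 - 82*(-178)**2 - 66*(-178)) + (-1*(-101))**2 = 4*(-178)*(67 - 1*31684 - 14596)/(15 - 5639752 - 82*31684 + 11748) + 101**2 = 4*(-178)*(67 - 31684 - 14596)/(15 - 5639752 - 2598088 + 11748) + 10201 = 4*(-178)*(-46213)/(-8226077) + 10201 = 4*(-178)*(-1/8226077)*(-46213) + 10201 = -32903656/8226077 + 10201 = 83881307821/8226077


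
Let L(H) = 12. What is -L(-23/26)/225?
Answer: -4/75 ≈ -0.053333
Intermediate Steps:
-L(-23/26)/225 = -1*12/225 = -12*1/225 = -4/75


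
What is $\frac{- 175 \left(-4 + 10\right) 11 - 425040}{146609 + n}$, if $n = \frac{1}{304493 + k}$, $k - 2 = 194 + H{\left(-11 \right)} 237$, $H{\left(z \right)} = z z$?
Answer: $- \frac{29108852388}{9774891179} \approx -2.9779$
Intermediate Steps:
$H{\left(z \right)} = z^{2}$
$k = 28873$ ($k = 2 + \left(194 + \left(-11\right)^{2} \cdot 237\right) = 2 + \left(194 + 121 \cdot 237\right) = 2 + \left(194 + 28677\right) = 2 + 28871 = 28873$)
$n = \frac{1}{333366}$ ($n = \frac{1}{304493 + 28873} = \frac{1}{333366} \approx 2.9997 \cdot 10^{-6}$)
$\frac{- 175 \left(-4 + 10\right) 11 - 425040}{146609 + n} = \frac{- 175 \left(-4 + 10\right) 11 - 425040}{146609 + \frac{1}{333366}} = \frac{- 175 \cdot 6 \cdot 11 - 425040}{\frac{48874455895}{333366}} = \left(\left(-175\right) 66 - 425040\right) \frac{333366}{48874455895} = \left(-11550 - 425040\right) \frac{333366}{48874455895} = \left(-436590\right) \frac{333366}{48874455895} = - \frac{29108852388}{9774891179}$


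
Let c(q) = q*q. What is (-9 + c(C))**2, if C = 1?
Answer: 64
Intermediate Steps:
c(q) = q**2
(-9 + c(C))**2 = (-9 + 1**2)**2 = (-9 + 1)**2 = (-8)**2 = 64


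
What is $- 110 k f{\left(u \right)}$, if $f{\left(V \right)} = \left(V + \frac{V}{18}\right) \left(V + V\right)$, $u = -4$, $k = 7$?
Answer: $- \frac{234080}{9} \approx -26009.0$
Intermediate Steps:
$f{\left(V \right)} = \frac{19 V^{2}}{9}$ ($f{\left(V \right)} = \left(V + V \frac{1}{18}\right) 2 V = \left(V + \frac{V}{18}\right) 2 V = \frac{19 V}{18} \cdot 2 V = \frac{19 V^{2}}{9}$)
$- 110 k f{\left(u \right)} = \left(-110\right) 7 \frac{19 \left(-4\right)^{2}}{9} = - 770 \cdot \frac{19}{9} \cdot 16 = \left(-770\right) \frac{304}{9} = - \frac{234080}{9}$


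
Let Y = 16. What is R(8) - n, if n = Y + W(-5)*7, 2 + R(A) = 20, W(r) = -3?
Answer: 23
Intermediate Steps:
R(A) = 18 (R(A) = -2 + 20 = 18)
n = -5 (n = 16 - 3*7 = 16 - 21 = -5)
R(8) - n = 18 - 1*(-5) = 18 + 5 = 23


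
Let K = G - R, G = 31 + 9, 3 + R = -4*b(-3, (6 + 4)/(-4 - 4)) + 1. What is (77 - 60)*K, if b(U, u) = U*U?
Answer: 1326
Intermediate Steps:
b(U, u) = U²
R = -38 (R = -3 + (-4*(-3)² + 1) = -3 + (-4*9 + 1) = -3 + (-36 + 1) = -3 - 35 = -38)
G = 40
K = 78 (K = 40 - 1*(-38) = 40 + 38 = 78)
(77 - 60)*K = (77 - 60)*78 = 17*78 = 1326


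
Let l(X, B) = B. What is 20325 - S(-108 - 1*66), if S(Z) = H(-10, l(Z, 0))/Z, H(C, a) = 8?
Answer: 1768279/87 ≈ 20325.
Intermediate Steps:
S(Z) = 8/Z
20325 - S(-108 - 1*66) = 20325 - 8/(-108 - 1*66) = 20325 - 8/(-108 - 66) = 20325 - 8/(-174) = 20325 - 8*(-1)/174 = 20325 - 1*(-4/87) = 20325 + 4/87 = 1768279/87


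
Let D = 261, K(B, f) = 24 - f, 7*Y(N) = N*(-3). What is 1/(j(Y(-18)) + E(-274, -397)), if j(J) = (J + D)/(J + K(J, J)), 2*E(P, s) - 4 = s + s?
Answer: -56/21493 ≈ -0.0026055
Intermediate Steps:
Y(N) = -3*N/7 (Y(N) = (N*(-3))/7 = (-3*N)/7 = -3*N/7)
E(P, s) = 2 + s (E(P, s) = 2 + (s + s)/2 = 2 + (2*s)/2 = 2 + s)
j(J) = 87/8 + J/24 (j(J) = (J + 261)/(J + (24 - J)) = (261 + J)/24 = (261 + J)*(1/24) = 87/8 + J/24)
1/(j(Y(-18)) + E(-274, -397)) = 1/((87/8 + (-3/7*(-18))/24) + (2 - 397)) = 1/((87/8 + (1/24)*(54/7)) - 395) = 1/((87/8 + 9/28) - 395) = 1/(627/56 - 395) = 1/(-21493/56) = -56/21493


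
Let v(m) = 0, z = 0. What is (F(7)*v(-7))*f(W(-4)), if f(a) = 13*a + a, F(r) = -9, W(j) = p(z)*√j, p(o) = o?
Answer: 0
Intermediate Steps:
W(j) = 0 (W(j) = 0*√j = 0)
f(a) = 14*a
(F(7)*v(-7))*f(W(-4)) = (-9*0)*(14*0) = 0*0 = 0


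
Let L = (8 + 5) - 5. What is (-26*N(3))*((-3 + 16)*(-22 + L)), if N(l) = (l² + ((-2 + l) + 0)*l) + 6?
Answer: 85176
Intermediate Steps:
L = 8 (L = 13 - 5 = 8)
N(l) = 6 + l² + l*(-2 + l) (N(l) = (l² + (-2 + l)*l) + 6 = (l² + l*(-2 + l)) + 6 = 6 + l² + l*(-2 + l))
(-26*N(3))*((-3 + 16)*(-22 + L)) = (-26*(6 - 2*3 + 2*3²))*((-3 + 16)*(-22 + 8)) = (-26*(6 - 6 + 2*9))*(13*(-14)) = -26*(6 - 6 + 18)*(-182) = -26*18*(-182) = -468*(-182) = 85176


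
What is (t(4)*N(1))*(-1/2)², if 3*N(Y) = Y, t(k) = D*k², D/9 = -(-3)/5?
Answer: 36/5 ≈ 7.2000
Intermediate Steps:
D = 27/5 (D = 9*(-(-3)/5) = 9*(-1*(-⅗)) = 9*(⅗) = 27/5 ≈ 5.4000)
t(k) = 27*k²/5
N(Y) = Y/3
(t(4)*N(1))*(-1/2)² = (((27/5)*4²)*((⅓)*1))*(-1/2)² = (((27/5)*16)*(⅓))*(-1*½)² = ((432/5)*(⅓))*(-½)² = (144/5)*(¼) = 36/5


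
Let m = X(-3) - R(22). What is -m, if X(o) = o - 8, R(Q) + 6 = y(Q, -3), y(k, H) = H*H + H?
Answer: 11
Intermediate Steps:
y(k, H) = H + H² (y(k, H) = H² + H = H + H²)
R(Q) = 0 (R(Q) = -6 - 3*(1 - 3) = -6 - 3*(-2) = -6 + 6 = 0)
X(o) = -8 + o
m = -11 (m = (-8 - 3) - 1*0 = -11 + 0 = -11)
-m = -1*(-11) = 11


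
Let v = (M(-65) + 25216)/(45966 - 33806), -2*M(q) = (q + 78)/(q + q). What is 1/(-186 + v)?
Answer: -243200/44730879 ≈ -0.0054370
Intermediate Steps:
M(q) = -(78 + q)/(4*q) (M(q) = -(q + 78)/(2*(q + q)) = -(78 + q)/(2*(2*q)) = -(78 + q)*1/(2*q)/2 = -(78 + q)/(4*q))
v = 504321/243200 (v = ((¼)*(-78 - 1*(-65))/(-65) + 25216)/(45966 - 33806) = ((¼)*(-1/65)*(-78 + 65) + 25216)/12160 = ((¼)*(-1/65)*(-13) + 25216)*(1/12160) = (1/20 + 25216)*(1/12160) = (504321/20)*(1/12160) = 504321/243200 ≈ 2.0737)
1/(-186 + v) = 1/(-186 + 504321/243200) = 1/(-44730879/243200) = -243200/44730879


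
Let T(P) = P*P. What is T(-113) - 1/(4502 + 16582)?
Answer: 269221595/21084 ≈ 12769.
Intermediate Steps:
T(P) = P²
T(-113) - 1/(4502 + 16582) = (-113)² - 1/(4502 + 16582) = 12769 - 1/21084 = 269221595/21084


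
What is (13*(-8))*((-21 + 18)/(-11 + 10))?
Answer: -312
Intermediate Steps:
(13*(-8))*((-21 + 18)/(-11 + 10)) = -(-312)/(-1) = -(-312)*(-1) = -104*3 = -312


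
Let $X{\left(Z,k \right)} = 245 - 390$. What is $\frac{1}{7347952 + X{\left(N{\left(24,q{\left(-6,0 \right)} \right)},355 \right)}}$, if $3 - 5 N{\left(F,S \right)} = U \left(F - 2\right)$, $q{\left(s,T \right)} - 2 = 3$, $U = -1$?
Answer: $\frac{1}{7347807} \approx 1.3609 \cdot 10^{-7}$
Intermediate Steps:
$q{\left(s,T \right)} = 5$ ($q{\left(s,T \right)} = 2 + 3 = 5$)
$N{\left(F,S \right)} = \frac{1}{5} + \frac{F}{5}$ ($N{\left(F,S \right)} = \frac{3}{5} - \frac{\left(-1\right) \left(F - 2\right)}{5} = \frac{3}{5} - \frac{\left(-1\right) \left(-2 + F\right)}{5} = \frac{3}{5} - \frac{2 - F}{5} = \frac{3}{5} + \left(- \frac{2}{5} + \frac{F}{5}\right) = \frac{1}{5} + \frac{F}{5}$)
$X{\left(Z,k \right)} = -145$ ($X{\left(Z,k \right)} = 245 - 390 = -145$)
$\frac{1}{7347952 + X{\left(N{\left(24,q{\left(-6,0 \right)} \right)},355 \right)}} = \frac{1}{7347952 - 145} = \frac{1}{7347807}$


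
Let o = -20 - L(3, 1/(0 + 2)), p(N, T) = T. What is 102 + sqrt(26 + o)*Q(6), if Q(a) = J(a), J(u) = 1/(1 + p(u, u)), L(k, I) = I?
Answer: 102 + sqrt(22)/14 ≈ 102.34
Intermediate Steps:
J(u) = 1/(1 + u)
Q(a) = 1/(1 + a)
o = -41/2 (o = -20 - 1/(0 + 2) = -20 - 1/2 = -41/2 ≈ -20.500)
102 + sqrt(26 + o)*Q(6) = 102 + sqrt(26 - 41/2)/(1 + 6) = 102 + sqrt(11/2)/7 = 102 + (sqrt(22)/2)*(1/7) = 102 + sqrt(22)/14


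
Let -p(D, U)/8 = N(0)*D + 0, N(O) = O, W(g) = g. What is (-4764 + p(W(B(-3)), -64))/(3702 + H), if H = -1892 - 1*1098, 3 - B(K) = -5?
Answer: -1191/178 ≈ -6.6910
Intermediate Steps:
B(K) = 8 (B(K) = 3 - 1*(-5) = 3 + 5 = 8)
H = -2990 (H = -1892 - 1098 = -2990)
p(D, U) = 0 (p(D, U) = -8*(0*D + 0) = -8*(0 + 0) = -8*0 = 0)
(-4764 + p(W(B(-3)), -64))/(3702 + H) = (-4764 + 0)/(3702 - 2990) = -4764/712 = -4764*1/712 = -1191/178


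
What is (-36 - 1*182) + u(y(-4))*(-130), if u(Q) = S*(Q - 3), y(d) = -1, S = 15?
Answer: 7582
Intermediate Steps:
u(Q) = -45 + 15*Q (u(Q) = 15*(Q - 3) = 15*(-3 + Q) = -45 + 15*Q)
(-36 - 1*182) + u(y(-4))*(-130) = (-36 - 1*182) + (-45 + 15*(-1))*(-130) = (-36 - 182) + (-45 - 15)*(-130) = -218 - 60*(-130) = -218 + 7800 = 7582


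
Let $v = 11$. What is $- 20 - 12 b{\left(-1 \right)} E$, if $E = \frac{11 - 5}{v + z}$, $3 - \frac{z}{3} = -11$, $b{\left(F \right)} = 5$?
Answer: $\frac{7200}{53} \approx 135.85$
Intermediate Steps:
$z = 42$ ($z = 9 - -33 = 9 + 33 = 42$)
$E = \frac{6}{53}$ ($E = \frac{11 - 5}{11 + 42} = \frac{6}{53} \approx 0.11321$)
$- 20 - 12 b{\left(-1 \right)} E = - 20 \left(-12\right) 5 \cdot \frac{6}{53} = - 20 \left(\left(-60\right) \frac{6}{53}\right) = \left(-20\right) \left(- \frac{360}{53}\right) = \frac{7200}{53}$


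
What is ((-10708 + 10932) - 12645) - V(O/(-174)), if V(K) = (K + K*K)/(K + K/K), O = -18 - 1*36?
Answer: -360218/29 ≈ -12421.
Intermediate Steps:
O = -54 (O = -18 - 36 = -54)
V(K) = (K + K²)/(1 + K) (V(K) = (K + K²)/(K + 1) = (K + K²)/(1 + K))
((-10708 + 10932) - 12645) - V(O/(-174)) = ((-10708 + 10932) - 12645) - (-54)/(-174) = (224 - 12645) - (-54)*(-1)/174 = -12421 - 1*9/29 = -12421 - 9/29 = -360218/29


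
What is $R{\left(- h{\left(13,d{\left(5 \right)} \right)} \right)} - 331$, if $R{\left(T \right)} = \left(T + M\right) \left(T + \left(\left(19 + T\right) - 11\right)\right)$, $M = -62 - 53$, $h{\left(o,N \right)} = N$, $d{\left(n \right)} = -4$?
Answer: $-2107$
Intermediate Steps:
$M = -115$
$R{\left(T \right)} = \left(-115 + T\right) \left(8 + 2 T\right)$ ($R{\left(T \right)} = \left(T - 115\right) \left(T + \left(\left(19 + T\right) - 11\right)\right) = \left(-115 + T\right) \left(T + \left(8 + T\right)\right) = \left(-115 + T\right) \left(8 + 2 T\right)$)
$R{\left(- h{\left(13,d{\left(5 \right)} \right)} \right)} - 331 = \left(-920 - 222 \left(\left(-1\right) \left(-4\right)\right) + 2 \left(\left(-1\right) \left(-4\right)\right)^{2}\right) - 331 = \left(-920 - 888 + 2 \cdot 4^{2}\right) - 331 = \left(-920 - 888 + 2 \cdot 16\right) - 331 = \left(-920 - 888 + 32\right) - 331 = -1776 - 331 = -2107$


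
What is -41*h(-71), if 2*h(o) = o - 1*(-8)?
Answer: 2583/2 ≈ 1291.5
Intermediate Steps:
h(o) = 4 + o/2 (h(o) = (o - 1*(-8))/2 = (o + 8)/2 = (8 + o)/2 = 4 + o/2)
-41*h(-71) = -41*(4 + (½)*(-71)) = -41*(4 - 71/2) = -41*(-63/2) = 2583/2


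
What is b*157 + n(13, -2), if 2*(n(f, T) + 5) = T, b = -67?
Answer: -10525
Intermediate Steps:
n(f, T) = -5 + T/2
b*157 + n(13, -2) = -67*157 + (-5 + (½)*(-2)) = -10519 + (-5 - 1) = -10519 - 6 = -10525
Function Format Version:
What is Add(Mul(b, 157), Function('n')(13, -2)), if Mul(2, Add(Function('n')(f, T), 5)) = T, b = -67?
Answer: -10525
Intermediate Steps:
Function('n')(f, T) = Add(-5, Mul(Rational(1, 2), T))
Add(Mul(b, 157), Function('n')(13, -2)) = Add(Mul(-67, 157), Add(-5, Mul(Rational(1, 2), -2))) = Add(-10519, Add(-5, -1)) = Add(-10519, -6) = -10525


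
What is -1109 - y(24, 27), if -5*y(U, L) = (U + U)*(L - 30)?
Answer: -5689/5 ≈ -1137.8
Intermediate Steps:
y(U, L) = -2*U*(-30 + L)/5 (y(U, L) = -(U + U)*(L - 30)/5 = -2*U*(-30 + L)/5)
-1109 - y(24, 27) = -1109 - 2*24*(30 - 1*27)/5 = -1109 - 2*24*(30 - 27)/5 = -1109 - 2*24*3/5 = -1109 - 1*144/5 = -1109 - 144/5 = -5689/5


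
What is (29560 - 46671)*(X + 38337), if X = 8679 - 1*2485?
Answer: -761969941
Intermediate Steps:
X = 6194 (X = 8679 - 2485 = 6194)
(29560 - 46671)*(X + 38337) = (29560 - 46671)*(6194 + 38337) = -17111*44531 = -761969941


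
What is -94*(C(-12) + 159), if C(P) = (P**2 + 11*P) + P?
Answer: -14946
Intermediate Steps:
C(P) = P**2 + 12*P
-94*(C(-12) + 159) = -94*(-12*(12 - 12) + 159) = -94*(-12*0 + 159) = -94*(0 + 159) = -94*159 = -14946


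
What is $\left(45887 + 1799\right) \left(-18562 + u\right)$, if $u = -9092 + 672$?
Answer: $-1286663652$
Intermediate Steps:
$u = -8420$
$\left(45887 + 1799\right) \left(-18562 + u\right) = \left(45887 + 1799\right) \left(-18562 - 8420\right) = 47686 \left(-26982\right) = -1286663652$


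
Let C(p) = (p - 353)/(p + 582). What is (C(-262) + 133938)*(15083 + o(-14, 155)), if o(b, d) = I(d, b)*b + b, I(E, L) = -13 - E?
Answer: 149331226689/64 ≈ 2.3333e+9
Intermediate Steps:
C(p) = (-353 + p)/(582 + p)
o(b, d) = b + b*(-13 - d) (o(b, d) = (-13 - d)*b + b = b*(-13 - d) + b = b + b*(-13 - d))
(C(-262) + 133938)*(15083 + o(-14, 155)) = ((-353 - 262)/(582 - 262) + 133938)*(15083 - 1*(-14)*(12 + 155)) = (-615/320 + 133938)*(15083 - 1*(-14)*167) = ((1/320)*(-615) + 133938)*(15083 + 2338) = (-123/64 + 133938)*17421 = (8571909/64)*17421 = 149331226689/64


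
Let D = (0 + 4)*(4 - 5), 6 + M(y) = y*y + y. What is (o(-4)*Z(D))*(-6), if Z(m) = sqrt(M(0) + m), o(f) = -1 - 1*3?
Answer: 24*I*sqrt(10) ≈ 75.895*I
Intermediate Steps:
M(y) = -6 + y + y**2 (M(y) = -6 + (y*y + y) = -6 + (y**2 + y) = -6 + (y + y**2) = -6 + y + y**2)
o(f) = -4 (o(f) = -1 - 3 = -4)
D = -4 (D = 4*(-1) = -4)
Z(m) = sqrt(-6 + m) (Z(m) = sqrt((-6 + 0 + 0**2) + m) = sqrt((-6 + 0 + 0) + m) = sqrt(-6 + m))
(o(-4)*Z(D))*(-6) = -4*sqrt(-6 - 4)*(-6) = -4*I*sqrt(10)*(-6) = 24*I*sqrt(10)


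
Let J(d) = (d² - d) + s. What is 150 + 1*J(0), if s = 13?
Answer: 163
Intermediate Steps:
J(d) = 13 + d² - d (J(d) = (d² - d) + 13 = 13 + d² - d)
150 + 1*J(0) = 150 + 1*(13 + 0² - 1*0) = 150 + 1*(13 + 0 + 0) = 150 + 1*13 = 150 + 13 = 163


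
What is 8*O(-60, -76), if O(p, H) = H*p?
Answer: 36480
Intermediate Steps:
8*O(-60, -76) = 8*(-76*(-60)) = 8*4560 = 36480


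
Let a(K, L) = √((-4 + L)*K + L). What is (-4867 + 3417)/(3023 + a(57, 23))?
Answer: -4383350/9137423 + 1450*√1106/9137423 ≈ -0.47444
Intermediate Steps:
a(K, L) = √(L + K*(-4 + L)) (a(K, L) = √(K*(-4 + L) + L) = √(L + K*(-4 + L)))
(-4867 + 3417)/(3023 + a(57, 23)) = (-4867 + 3417)/(3023 + √(23 - 4*57 + 57*23)) = -1450/(3023 + √(23 - 228 + 1311)) = -1450/(3023 + √1106)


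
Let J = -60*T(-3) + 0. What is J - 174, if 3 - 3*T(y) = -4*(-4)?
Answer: 86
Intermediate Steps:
T(y) = -13/3 (T(y) = 1 - (-4)*(-4)/3 = 1 - 1/3*16 = 1 - 16/3 = -13/3)
J = 260 (J = -60*(-13)/3 + 0 = -10*(-26) + 0 = 260 + 0 = 260)
J - 174 = 260 - 174 = 86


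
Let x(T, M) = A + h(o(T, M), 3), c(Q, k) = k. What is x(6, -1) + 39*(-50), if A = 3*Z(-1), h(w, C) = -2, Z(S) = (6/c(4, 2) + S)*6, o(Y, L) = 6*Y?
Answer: -1916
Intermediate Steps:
Z(S) = 18 + 6*S (Z(S) = (6/2 + S)*6 = (6*(½) + S)*6 = (3 + S)*6 = 18 + 6*S)
A = 36 (A = 3*(18 + 6*(-1)) = 3*(18 - 6) = 3*12 = 36)
x(T, M) = 34 (x(T, M) = 36 - 2 = 34)
x(6, -1) + 39*(-50) = 34 + 39*(-50) = 34 - 1950 = -1916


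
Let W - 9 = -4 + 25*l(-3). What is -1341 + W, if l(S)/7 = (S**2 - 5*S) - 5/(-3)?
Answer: 9467/3 ≈ 3155.7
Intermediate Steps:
l(S) = 35/3 - 35*S + 7*S**2 (l(S) = 7*((S**2 - 5*S) - 5/(-3)) = 7*((S**2 - 5*S) - 5*(-1/3)) = 7*((S**2 - 5*S) + 5/3) = 7*(5/3 + S**2 - 5*S) = 35/3 - 35*S + 7*S**2)
W = 13490/3 (W = 9 + (-4 + 25*(35/3 - 35*(-3) + 7*(-3)**2)) = 9 + (-4 + 25*(35/3 + 105 + 7*9)) = 9 + (-4 + 25*(35/3 + 105 + 63)) = 9 + (-4 + 25*(539/3)) = 9 + (-4 + 13475/3) = 9 + 13463/3 = 13490/3 ≈ 4496.7)
-1341 + W = -1341 + 13490/3 = 9467/3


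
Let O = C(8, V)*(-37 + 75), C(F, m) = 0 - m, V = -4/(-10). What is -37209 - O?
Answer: -185969/5 ≈ -37194.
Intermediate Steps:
V = ⅖ (V = -4*(-⅒) = ⅖ ≈ 0.40000)
C(F, m) = -m
O = -76/5 (O = (-1*⅖)*(-37 + 75) = -⅖*38 = -76/5 ≈ -15.200)
-37209 - O = -37209 - 1*(-76/5) = -37209 + 76/5 = -185969/5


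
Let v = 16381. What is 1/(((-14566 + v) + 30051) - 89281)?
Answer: -1/57415 ≈ -1.7417e-5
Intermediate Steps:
1/(((-14566 + v) + 30051) - 89281) = 1/(((-14566 + 16381) + 30051) - 89281) = 1/((1815 + 30051) - 89281) = 1/(31866 - 89281) = 1/(-57415) = -1/57415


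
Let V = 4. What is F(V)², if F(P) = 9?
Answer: 81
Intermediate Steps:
F(V)² = 9² = 81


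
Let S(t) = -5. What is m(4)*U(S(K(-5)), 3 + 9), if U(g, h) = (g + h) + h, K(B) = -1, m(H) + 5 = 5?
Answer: 0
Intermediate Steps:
m(H) = 0 (m(H) = -5 + 5 = 0)
U(g, h) = g + 2*h
m(4)*U(S(K(-5)), 3 + 9) = 0*(-5 + 2*(3 + 9)) = 0*(-5 + 2*12) = 0*(-5 + 24) = 0*19 = 0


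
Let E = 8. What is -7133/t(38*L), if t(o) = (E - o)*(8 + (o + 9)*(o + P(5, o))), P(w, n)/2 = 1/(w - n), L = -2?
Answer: -27513/1651864 ≈ -0.016656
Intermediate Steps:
P(w, n) = 2/(w - n)
t(o) = (8 - o)*(8 + (9 + o)*(o + 2/(5 - o))) (t(o) = (8 - o)*(8 + (o + 9)*(o + 2/(5 - o))) = (8 - o)*(8 + (9 + o)*(o + 2/(5 - o))))
-7133/t(38*L) = -7133*(-5 + 38*(-2))/(-464 - (38*(-2))⁴ - 9652*(-2) + 4*(38*(-2))³ + 71*(38*(-2))²) = -7133*(-5 - 76)/(-464 - 1*(-76)⁴ - 254*(-76) + 4*(-76)³ + 71*(-76)²) = -7133*(-81/(-464 - 1*33362176 + 19304 + 4*(-438976) + 71*5776)) = -7133*(-81/(-464 - 33362176 + 19304 - 1755904 + 410096)) = -7133/((-1/81*(-34689144))) = -7133/11563048/27 = -7133*27/11563048 = -27513/1651864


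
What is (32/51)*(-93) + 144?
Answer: 1456/17 ≈ 85.647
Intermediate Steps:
(32/51)*(-93) + 144 = -992/17 + 144 = 1456/17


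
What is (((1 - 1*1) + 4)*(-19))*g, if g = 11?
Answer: -836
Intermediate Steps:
(((1 - 1*1) + 4)*(-19))*g = (((1 - 1*1) + 4)*(-19))*11 = (((1 - 1) + 4)*(-19))*11 = ((0 + 4)*(-19))*11 = (4*(-19))*11 = -76*11 = -836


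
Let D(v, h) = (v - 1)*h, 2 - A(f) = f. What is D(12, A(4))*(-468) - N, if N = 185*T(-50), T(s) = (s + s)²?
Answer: -1839704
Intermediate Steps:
A(f) = 2 - f
T(s) = 4*s² (T(s) = (2*s)² = 4*s²)
D(v, h) = h*(-1 + v) (D(v, h) = (-1 + v)*h = h*(-1 + v))
N = 1850000 (N = 185*(4*(-50)²) = 185*(4*2500) = 185*10000 = 1850000)
D(12, A(4))*(-468) - N = ((2 - 1*4)*(-1 + 12))*(-468) - 1*1850000 = ((2 - 4)*11)*(-468) - 1850000 = -2*11*(-468) - 1850000 = -22*(-468) - 1850000 = 10296 - 1850000 = -1839704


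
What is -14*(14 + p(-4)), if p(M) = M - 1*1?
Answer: -126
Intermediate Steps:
p(M) = -1 + M (p(M) = M - 1 = -1 + M)
-14*(14 + p(-4)) = -14*(14 + (-1 - 4)) = -14*(14 - 5) = -14*9 = -126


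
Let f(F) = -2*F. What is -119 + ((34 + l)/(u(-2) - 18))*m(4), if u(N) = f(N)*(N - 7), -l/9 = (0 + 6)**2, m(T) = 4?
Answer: -2633/27 ≈ -97.519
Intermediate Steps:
l = -324 (l = -9*(0 + 6)**2 = -9*6**2 = -9*36 = -324)
u(N) = -2*N*(-7 + N) (u(N) = (-2*N)*(N - 7) = (-2*N)*(-7 + N) = -2*N*(-7 + N))
-119 + ((34 + l)/(u(-2) - 18))*m(4) = -119 + ((34 - 324)/(2*(-2)*(7 - 1*(-2)) - 18))*4 = -119 - 290/(2*(-2)*(7 + 2) - 18)*4 = -119 - 290/(2*(-2)*9 - 18)*4 = -119 - 290/(-36 - 18)*4 = -119 - 290/(-54)*4 = -119 - 290*(-1/54)*4 = -119 + (145/27)*4 = -119 + 580/27 = -2633/27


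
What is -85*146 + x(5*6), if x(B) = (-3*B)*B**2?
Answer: -93410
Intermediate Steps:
x(B) = -3*B**3
-85*146 + x(5*6) = -85*146 - 3*(5*6)**3 = -12410 - 3*30**3 = -12410 - 3*27000 = -12410 - 81000 = -93410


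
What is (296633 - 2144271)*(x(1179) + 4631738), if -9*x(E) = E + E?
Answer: -8557291053688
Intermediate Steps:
x(E) = -2*E/9 (x(E) = -(E + E)/9 = -2*E/9)
(296633 - 2144271)*(x(1179) + 4631738) = (296633 - 2144271)*(-2/9*1179 + 4631738) = -1847638*(-262 + 4631738) = -1847638*4631476 = -8557291053688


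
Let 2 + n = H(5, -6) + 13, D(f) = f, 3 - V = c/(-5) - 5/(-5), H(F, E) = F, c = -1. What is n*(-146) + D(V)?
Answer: -11671/5 ≈ -2334.2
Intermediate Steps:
V = 9/5 (V = 3 - (-1/(-5) - 5/(-5)) = 3 - (-1*(-⅕) - 5*(-⅕)) = 3 - (⅕ + 1) = 3 - 1*6/5 = 3 - 6/5 = 9/5 ≈ 1.8000)
n = 16 (n = -2 + (5 + 13) = -2 + 18 = 16)
n*(-146) + D(V) = 16*(-146) + 9/5 = -2336 + 9/5 = -11671/5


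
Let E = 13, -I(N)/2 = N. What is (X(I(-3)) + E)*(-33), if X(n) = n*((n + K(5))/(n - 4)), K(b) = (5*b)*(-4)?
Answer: 8877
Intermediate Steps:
I(N) = -2*N
K(b) = -20*b
X(n) = n*(-100 + n)/(-4 + n) (X(n) = n*((n - 20*5)/(n - 4)) = n*((n - 100)/(-4 + n)) = n*((-100 + n)/(-4 + n)) = n*(-100 + n)/(-4 + n))
(X(I(-3)) + E)*(-33) = ((-2*(-3))*(-100 - 2*(-3))/(-4 - 2*(-3)) + 13)*(-33) = (6*(-100 + 6)/(-4 + 6) + 13)*(-33) = (6*(-94)/2 + 13)*(-33) = (6*(½)*(-94) + 13)*(-33) = (-282 + 13)*(-33) = -269*(-33) = 8877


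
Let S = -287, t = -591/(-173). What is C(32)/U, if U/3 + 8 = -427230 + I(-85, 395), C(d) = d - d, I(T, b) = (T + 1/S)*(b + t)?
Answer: 0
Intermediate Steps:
t = 591/173 (t = -591*(-1/173) = 591/173 ≈ 3.4162)
I(T, b) = (-1/287 + T)*(591/173 + b) (I(T, b) = (T + 1/(-287))*(b + 591/173) = (T - 1/287)*(591/173 + b) = (-1/287 + T)*(591/173 + b))
C(d) = 0
U = -68682937902/49651 (U = -24 + 3*(-427230 + (-591/49651 - 1/287*395 + (1/173)*(-85)*(591 + 173*395))) = -24 + 3*(-427230 + (-591/49651 - 395/287 + (1/173)*(-85)*(591 + 68335))) = -24 + 3*(-427230 + (-591/49651 - 395/287 + (1/173)*(-85)*68926)) = -24 + 3*(-427230 + (-591/49651 - 395/287 - 5858710/173)) = -24 + 3*(-427230 - 1681518696/49651) = -24 + 3*(-22893915426/49651) = -24 - 68681746278/49651 = -68682937902/49651 ≈ -1.3833e+6)
C(32)/U = 0/(-68682937902/49651) = 0*(-49651/68682937902) = 0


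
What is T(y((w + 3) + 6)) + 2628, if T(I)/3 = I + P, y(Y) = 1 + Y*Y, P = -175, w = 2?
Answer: 2469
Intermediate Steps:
y(Y) = 1 + Y²
T(I) = -525 + 3*I (T(I) = 3*(I - 175) = 3*(-175 + I) = -525 + 3*I)
T(y((w + 3) + 6)) + 2628 = (-525 + 3*(1 + ((2 + 3) + 6)²)) + 2628 = (-525 + 3*(1 + (5 + 6)²)) + 2628 = (-525 + 3*(1 + 11²)) + 2628 = (-525 + 3*(1 + 121)) + 2628 = (-525 + 3*122) + 2628 = (-525 + 366) + 2628 = -159 + 2628 = 2469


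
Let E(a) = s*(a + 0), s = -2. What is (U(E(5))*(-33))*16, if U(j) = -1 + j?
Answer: 5808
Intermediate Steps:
E(a) = -2*a (E(a) = -2*(a + 0) = -2*a)
(U(E(5))*(-33))*16 = ((-1 - 2*5)*(-33))*16 = ((-1 - 10)*(-33))*16 = -11*(-33)*16 = 363*16 = 5808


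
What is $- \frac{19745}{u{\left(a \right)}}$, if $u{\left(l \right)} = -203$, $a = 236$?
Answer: $\frac{19745}{203} \approx 97.266$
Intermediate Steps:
$- \frac{19745}{u{\left(a \right)}} = - \frac{19745}{-203} = \left(-19745\right) \left(- \frac{1}{203}\right) = \frac{19745}{203}$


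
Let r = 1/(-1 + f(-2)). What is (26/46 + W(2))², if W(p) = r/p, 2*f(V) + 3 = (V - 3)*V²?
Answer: 91204/330625 ≈ 0.27585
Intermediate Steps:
f(V) = -3/2 + V²*(-3 + V)/2 (f(V) = -3/2 + ((V - 3)*V²)/2 = -3/2 + ((-3 + V)*V²)/2 = -3/2 + (V²*(-3 + V))/2 = -3/2 + V²*(-3 + V)/2)
r = -2/25 (r = 1/(-1 + (-3/2 + (½)*(-2)³ - 3/2*(-2)²)) = 1/(-1 + (-3/2 + (½)*(-8) - 3/2*4)) = 1/(-1 + (-3/2 - 4 - 6)) = 1/(-1 - 23/2) = 1/(-25/2) = -2/25 ≈ -0.080000)
W(p) = -2/(25*p)
(26/46 + W(2))² = (26/46 - 2/25/2)² = (26*(1/46) - 2/25*½)² = (13/23 - 1/25)² = (302/575)² = 91204/330625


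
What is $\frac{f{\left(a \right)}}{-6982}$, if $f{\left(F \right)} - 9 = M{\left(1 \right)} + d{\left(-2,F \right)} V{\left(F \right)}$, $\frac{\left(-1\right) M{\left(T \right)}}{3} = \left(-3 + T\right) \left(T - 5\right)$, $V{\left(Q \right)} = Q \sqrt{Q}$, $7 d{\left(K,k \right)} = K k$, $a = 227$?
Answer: $\frac{15}{6982} + \frac{51529 \sqrt{227}}{24437} \approx 31.772$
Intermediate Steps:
$d{\left(K,k \right)} = \frac{K k}{7}$
$V{\left(Q \right)} = Q^{\frac{3}{2}}$
$M{\left(T \right)} = - 3 \left(-5 + T\right) \left(-3 + T\right)$ ($M{\left(T \right)} = - 3 \left(-3 + T\right) \left(T - 5\right) = - 3 \left(-3 + T\right) \left(-5 + T\right) = - 3 \left(-5 + T\right) \left(-3 + T\right)$)
$f{\left(F \right)} = -15 - \frac{2 F^{\frac{5}{2}}}{7}$ ($f{\left(F \right)} = 9 + \left(\left(-45 - 3 \cdot 1^{2} + 24 \cdot 1\right) + \frac{1}{7} \left(-2\right) F F^{\frac{3}{2}}\right) = 9 + \left(\left(-45 - 3 + 24\right) + - \frac{2 F}{7} F^{\frac{3}{2}}\right) = 9 - \left(24 + \frac{2 F^{\frac{5}{2}}}{7}\right) = -15 - \frac{2 F^{\frac{5}{2}}}{7}$)
$\frac{f{\left(a \right)}}{-6982} = \frac{-15 - \frac{2 \cdot 227^{\frac{5}{2}}}{7}}{-6982} = \left(-15 - \frac{2 \cdot 51529 \sqrt{227}}{7}\right) \left(- \frac{1}{6982}\right) = \left(-15 - \frac{103058 \sqrt{227}}{7}\right) \left(- \frac{1}{6982}\right) = \frac{15}{6982} + \frac{51529 \sqrt{227}}{24437}$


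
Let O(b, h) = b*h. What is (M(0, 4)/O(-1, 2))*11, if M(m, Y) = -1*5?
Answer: 55/2 ≈ 27.500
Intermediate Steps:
M(m, Y) = -5
(M(0, 4)/O(-1, 2))*11 = (-5/(-1*2))*11 = (-5/(-2))*11 = -½*(-5)*11 = (5/2)*11 = 55/2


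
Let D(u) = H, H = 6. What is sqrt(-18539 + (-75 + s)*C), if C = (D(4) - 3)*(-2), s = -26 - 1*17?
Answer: I*sqrt(17831) ≈ 133.53*I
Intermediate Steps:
D(u) = 6
s = -43 (s = -26 - 17 = -43)
C = -6 (C = (6 - 3)*(-2) = 3*(-2) = -6)
sqrt(-18539 + (-75 + s)*C) = sqrt(-18539 + (-75 - 43)*(-6)) = sqrt(-18539 - 118*(-6)) = sqrt(-18539 + 708) = sqrt(-17831) = I*sqrt(17831)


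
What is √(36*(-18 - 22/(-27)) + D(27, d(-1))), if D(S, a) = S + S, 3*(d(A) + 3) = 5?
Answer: 11*I*√42/3 ≈ 23.763*I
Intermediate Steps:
d(A) = -4/3 (d(A) = -3 + (⅓)*5 = -3 + 5/3 = -4/3)
D(S, a) = 2*S
√(36*(-18 - 22/(-27)) + D(27, d(-1))) = √(36*(-18 - 22/(-27)) + 2*27) = √(36*(-18 - 22*(-1/27)) + 54) = √(36*(-18 + 22/27) + 54) = √(36*(-464/27) + 54) = √(-1856/3 + 54) = √(-1694/3) = 11*I*√42/3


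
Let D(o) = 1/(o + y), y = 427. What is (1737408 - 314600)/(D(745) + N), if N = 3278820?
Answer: 1667530976/3842777041 ≈ 0.43394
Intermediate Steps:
D(o) = 1/(427 + o) (D(o) = 1/(o + 427) = 1/(427 + o))
(1737408 - 314600)/(D(745) + N) = (1737408 - 314600)/(1/(427 + 745) + 3278820) = 1422808/(1/1172 + 3278820) = 1422808/(3842777041/1172) = 1422808*(1172/3842777041) = 1667530976/3842777041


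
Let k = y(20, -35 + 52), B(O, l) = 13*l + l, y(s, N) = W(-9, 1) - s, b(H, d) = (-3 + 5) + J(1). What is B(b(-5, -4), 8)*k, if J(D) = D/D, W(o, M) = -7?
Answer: -3024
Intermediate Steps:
J(D) = 1
b(H, d) = 3 (b(H, d) = (-3 + 5) + 1 = 2 + 1 = 3)
y(s, N) = -7 - s
B(O, l) = 14*l
k = -27 (k = -7 - 1*20 = -7 - 20 = -27)
B(b(-5, -4), 8)*k = (14*8)*(-27) = 112*(-27) = -3024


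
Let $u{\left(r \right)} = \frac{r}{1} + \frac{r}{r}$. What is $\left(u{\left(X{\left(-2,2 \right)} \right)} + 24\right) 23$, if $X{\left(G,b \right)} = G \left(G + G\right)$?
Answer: $759$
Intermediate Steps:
$X{\left(G,b \right)} = 2 G^{2}$ ($X{\left(G,b \right)} = G 2 G = 2 G^{2}$)
$u{\left(r \right)} = 1 + r$ ($u{\left(r \right)} = r 1 + 1 = r + 1 = 1 + r$)
$\left(u{\left(X{\left(-2,2 \right)} \right)} + 24\right) 23 = \left(\left(1 + 2 \left(-2\right)^{2}\right) + 24\right) 23 = \left(\left(1 + 2 \cdot 4\right) + 24\right) 23 = \left(\left(1 + 8\right) + 24\right) 23 = \left(9 + 24\right) 23 = 33 \cdot 23 = 759$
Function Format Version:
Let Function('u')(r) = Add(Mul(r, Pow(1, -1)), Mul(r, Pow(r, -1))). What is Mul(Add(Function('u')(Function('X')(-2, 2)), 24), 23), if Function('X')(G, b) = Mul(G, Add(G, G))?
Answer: 759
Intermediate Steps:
Function('X')(G, b) = Mul(2, Pow(G, 2)) (Function('X')(G, b) = Mul(G, Mul(2, G)) = Mul(2, Pow(G, 2)))
Function('u')(r) = Add(1, r) (Function('u')(r) = Add(Mul(r, 1), 1) = Add(r, 1) = Add(1, r))
Mul(Add(Function('u')(Function('X')(-2, 2)), 24), 23) = Mul(Add(Add(1, Mul(2, Pow(-2, 2))), 24), 23) = Mul(Add(Add(1, Mul(2, 4)), 24), 23) = Mul(Add(Add(1, 8), 24), 23) = Mul(Add(9, 24), 23) = Mul(33, 23) = 759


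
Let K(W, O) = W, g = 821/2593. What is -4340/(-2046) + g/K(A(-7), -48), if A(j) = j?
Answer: 1243477/598983 ≈ 2.0760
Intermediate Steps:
g = 821/2593 (g = 821*(1/2593) = 821/2593 ≈ 0.31662)
-4340/(-2046) + g/K(A(-7), -48) = -4340/(-2046) + (821/2593)/(-7) = -4340*(-1/2046) + (821/2593)*(-1/7) = 70/33 - 821/18151 = 1243477/598983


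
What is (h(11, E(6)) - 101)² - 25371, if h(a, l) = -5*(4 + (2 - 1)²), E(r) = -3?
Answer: -9495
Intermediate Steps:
h(a, l) = -25 (h(a, l) = -5*(4 + 1²) = -5*(4 + 1) = -5*5 = -25)
(h(11, E(6)) - 101)² - 25371 = (-25 - 101)² - 25371 = (-126)² - 25371 = 15876 - 25371 = -9495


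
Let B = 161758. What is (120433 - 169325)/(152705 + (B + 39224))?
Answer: -48892/353687 ≈ -0.13824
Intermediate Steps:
(120433 - 169325)/(152705 + (B + 39224)) = (120433 - 169325)/(152705 + (161758 + 39224)) = -48892/(152705 + 200982) = -48892/353687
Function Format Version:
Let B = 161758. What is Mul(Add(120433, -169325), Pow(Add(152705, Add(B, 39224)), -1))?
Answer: Rational(-48892, 353687) ≈ -0.13824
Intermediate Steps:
Mul(Add(120433, -169325), Pow(Add(152705, Add(B, 39224)), -1)) = Mul(Add(120433, -169325), Pow(Add(152705, Add(161758, 39224)), -1)) = Mul(-48892, Pow(Add(152705, 200982), -1)) = Mul(-48892, Pow(353687, -1)) = Mul(-48892, Rational(1, 353687)) = Rational(-48892, 353687)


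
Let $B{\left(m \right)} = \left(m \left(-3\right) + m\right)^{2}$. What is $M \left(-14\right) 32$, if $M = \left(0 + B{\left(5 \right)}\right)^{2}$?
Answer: $-4480000$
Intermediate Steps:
$B{\left(m \right)} = 4 m^{2}$ ($B{\left(m \right)} = \left(- 3 m + m\right)^{2} = \left(- 2 m\right)^{2} = 4 m^{2}$)
$M = 10000$ ($M = \left(0 + 4 \cdot 5^{2}\right)^{2} = \left(0 + 4 \cdot 25\right)^{2} = \left(0 + 100\right)^{2} = 100^{2} = 10000$)
$M \left(-14\right) 32 = 10000 \left(-14\right) 32 = \left(-140000\right) 32 = -4480000$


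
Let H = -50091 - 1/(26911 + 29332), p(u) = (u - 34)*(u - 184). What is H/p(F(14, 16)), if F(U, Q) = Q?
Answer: -1408634057/85039416 ≈ -16.564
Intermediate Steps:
p(u) = (-184 + u)*(-34 + u) (p(u) = (-34 + u)*(-184 + u) = (-184 + u)*(-34 + u))
H = -2817268114/56243 (H = -50091 - 1/56243 = -2817268114/56243 ≈ -50091.)
H/p(F(14, 16)) = -2817268114/(56243*(6256 + 16² - 218*16)) = -2817268114/(56243*(6256 + 256 - 3488)) = -2817268114/56243/3024 = -2817268114/56243*1/3024 = -1408634057/85039416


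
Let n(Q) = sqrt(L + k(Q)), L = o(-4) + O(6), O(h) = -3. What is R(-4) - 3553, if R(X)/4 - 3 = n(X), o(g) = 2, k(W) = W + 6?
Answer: -3537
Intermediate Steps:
k(W) = 6 + W
L = -1 (L = 2 - 3 = -1)
n(Q) = sqrt(5 + Q) (n(Q) = sqrt(-1 + (6 + Q)) = sqrt(5 + Q))
R(X) = 12 + 4*sqrt(5 + X)
R(-4) - 3553 = (12 + 4*sqrt(5 - 4)) - 3553 = (12 + 4*sqrt(1)) - 3553 = (12 + 4*1) - 3553 = (12 + 4) - 3553 = 16 - 3553 = -3537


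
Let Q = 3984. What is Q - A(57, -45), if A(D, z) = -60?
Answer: 4044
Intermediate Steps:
Q - A(57, -45) = 3984 - 1*(-60) = 3984 + 60 = 4044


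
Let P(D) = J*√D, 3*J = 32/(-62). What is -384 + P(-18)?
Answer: -384 - 16*I*√2/31 ≈ -384.0 - 0.72992*I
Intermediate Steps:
J = -16/93 (J = (32/(-62))/3 = (32*(-1/62))/3 = (⅓)*(-16/31) = -16/93 ≈ -0.17204)
P(D) = -16*√D/93
-384 + P(-18) = -384 - 16*I*√2/31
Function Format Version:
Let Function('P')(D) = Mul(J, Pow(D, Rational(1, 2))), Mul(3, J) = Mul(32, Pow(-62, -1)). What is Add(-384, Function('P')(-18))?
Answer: Add(-384, Mul(Rational(-16, 31), I, Pow(2, Rational(1, 2)))) ≈ Add(-384.00, Mul(-0.72992, I))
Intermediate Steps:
J = Rational(-16, 93) (J = Mul(Rational(1, 3), Mul(32, Pow(-62, -1))) = Mul(Rational(1, 3), Mul(32, Rational(-1, 62))) = Mul(Rational(1, 3), Rational(-16, 31)) = Rational(-16, 93) ≈ -0.17204)
Function('P')(D) = Mul(Rational(-16, 93), Pow(D, Rational(1, 2)))
Add(-384, Function('P')(-18)) = Add(-384, Mul(Rational(-16, 93), Pow(-18, Rational(1, 2)))) = Add(-384, Mul(Rational(-16, 93), Mul(3, I, Pow(2, Rational(1, 2))))) = Add(-384, Mul(Rational(-16, 31), I, Pow(2, Rational(1, 2))))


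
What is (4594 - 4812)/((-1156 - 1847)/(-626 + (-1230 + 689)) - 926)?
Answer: 84802/359213 ≈ 0.23608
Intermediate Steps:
(4594 - 4812)/((-1156 - 1847)/(-626 + (-1230 + 689)) - 926) = -218/(-3003/(-626 - 541) - 926) = -218/(-3003/(-1167) - 926) = -218/(-3003*(-1/1167) - 926) = -218/(1001/389 - 926) = -218/(-359213/389) = -218*(-389/359213) = 84802/359213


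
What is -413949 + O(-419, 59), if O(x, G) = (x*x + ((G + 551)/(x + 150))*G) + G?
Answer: -64146491/269 ≈ -2.3846e+5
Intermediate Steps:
O(x, G) = G + x² + G*(551 + G)/(150 + x) (O(x, G) = (x² + ((551 + G)/(150 + x))*G) + G = (x² + G*(551 + G)/(150 + x)) + G = G + x² + G*(551 + G)/(150 + x))
-413949 + O(-419, 59) = -413949 + (59² + (-419)³ + 150*(-419)² + 701*59 + 59*(-419))/(150 - 419) = -413949 + (3481 - 73560059 + 150*175561 + 41359 - 24721)/(-269) = -413949 - (3481 - 73560059 + 26334150 + 41359 - 24721)/269 = -413949 - 1/269*(-47205790) = -413949 + 47205790/269 = -64146491/269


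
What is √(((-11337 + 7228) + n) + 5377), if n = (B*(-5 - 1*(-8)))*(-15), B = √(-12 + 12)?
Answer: 2*√317 ≈ 35.609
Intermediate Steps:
B = 0 (B = √0 = 0)
n = 0 (n = (0*(-5 - 1*(-8)))*(-15) = (0*(-5 + 8))*(-15) = (0*3)*(-15) = 0*(-15) = 0)
√(((-11337 + 7228) + n) + 5377) = √(((-11337 + 7228) + 0) + 5377) = √((-4109 + 0) + 5377) = √(-4109 + 5377) = √1268 = 2*√317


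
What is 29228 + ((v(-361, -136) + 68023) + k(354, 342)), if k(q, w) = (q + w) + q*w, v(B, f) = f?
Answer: 218879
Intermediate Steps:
k(q, w) = q + w + q*w
29228 + ((v(-361, -136) + 68023) + k(354, 342)) = 29228 + ((-136 + 68023) + (354 + 342 + 354*342)) = 29228 + (67887 + (354 + 342 + 121068)) = 29228 + (67887 + 121764) = 29228 + 189651 = 218879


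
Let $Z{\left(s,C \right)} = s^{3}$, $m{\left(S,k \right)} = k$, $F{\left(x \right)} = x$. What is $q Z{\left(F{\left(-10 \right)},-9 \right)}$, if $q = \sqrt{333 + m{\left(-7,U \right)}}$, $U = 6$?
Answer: $- 1000 \sqrt{339} \approx -18412.0$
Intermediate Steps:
$q = \sqrt{339}$ ($q = \sqrt{333 + 6} = \sqrt{339} \approx 18.412$)
$q Z{\left(F{\left(-10 \right)},-9 \right)} = \sqrt{339} \left(-10\right)^{3} = \sqrt{339} \left(-1000\right) = - 1000 \sqrt{339}$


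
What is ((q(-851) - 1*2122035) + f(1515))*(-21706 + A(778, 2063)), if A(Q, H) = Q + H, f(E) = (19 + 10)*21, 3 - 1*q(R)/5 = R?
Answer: 39940147940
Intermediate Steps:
q(R) = 15 - 5*R
f(E) = 609 (f(E) = 29*21 = 609)
A(Q, H) = H + Q
((q(-851) - 1*2122035) + f(1515))*(-21706 + A(778, 2063)) = (((15 - 5*(-851)) - 1*2122035) + 609)*(-21706 + (2063 + 778)) = (((15 + 4255) - 2122035) + 609)*(-21706 + 2841) = ((4270 - 2122035) + 609)*(-18865) = (-2117765 + 609)*(-18865) = -2117156*(-18865) = 39940147940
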